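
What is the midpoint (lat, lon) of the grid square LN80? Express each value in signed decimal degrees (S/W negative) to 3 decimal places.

40.500, 57.000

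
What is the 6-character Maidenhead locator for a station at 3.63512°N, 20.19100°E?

Shift to the Maidenhead origin (180°W, 90°S): lon 200.1910, lat 93.6351.
Field: 200.1910/20 → 10 → K, 93.6351/10 → 9 → J; chars KJ.
Square: 0.1910/2 → 0, 3.6351/1 → 3; chars 03.
Subsquare: 0.1910/0.0833333 → 2 → c, 0.6351/0.0416667 → 15 → p; chars cp.

KJ03cp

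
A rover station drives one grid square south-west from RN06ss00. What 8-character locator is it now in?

RN06rr99

Longitude extended square 0; −1 → -1, wraps to 9, carry into subsquare.
Longitude subsquare s = 18; −1 → 17 = r.
Latitude extended square 0; −1 → -1, wraps to 9, carry into subsquare.
Latitude subsquare s = 18; −1 → 17 = r.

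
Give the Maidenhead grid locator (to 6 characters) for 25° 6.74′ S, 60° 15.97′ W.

FG94uv

Add 180° to longitude and 90° to latitude: 119.7338, 64.8877.
Field: lon ⌊119.7338/20⌋ = 5 → F; lat ⌊64.8877/10⌋ = 6 → G.
Square: lon ⌊19.7338/2⌋ = 9; lat ⌊4.8877/1⌋ = 4.
Subsquare: lon ⌊1.7338/0.0833333⌋ = 20 → u; lat ⌊0.8877/0.0416667⌋ = 21 → v.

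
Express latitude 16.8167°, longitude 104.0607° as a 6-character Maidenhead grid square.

OK26at

Offset from 180°W / 90°S: lon 284.0607°, lat 106.8167°.
Field: lon ⌊284.0607/20⌋ = 14 → O; lat ⌊106.8167/10⌋ = 10 → K.
Square: lon ⌊4.0607/2⌋ = 2; lat ⌊6.8167/1⌋ = 6.
Subsquare: lon ⌊0.0607/0.0833333⌋ = 0 → a; lat ⌊0.8167/0.0416667⌋ = 19 → t.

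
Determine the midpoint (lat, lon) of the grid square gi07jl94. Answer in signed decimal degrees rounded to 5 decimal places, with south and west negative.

Field G=6, I=8: +6·20° lon, +8·10° lat → SW at lon -60°, lat -10°.
Square 0, 7: +0·2° lon, +7·1° lat → SW at lon -60°, lat -3°.
Subsquare j=9, l=11: +9·0.0833333° lon, +11·0.0416667° lat → SW at lon -59.25°, lat -2.54167°.
Extended square 9, 4: +9·0.00833333° lon, +4·0.00416667° lat → SW at lon -59.175°, lat -2.525°.
Cell spans 0.00833333° lon × 0.00416667° lat. Centre is SW corner plus half of each.
latitude -2.52292, longitude -59.17083.

-2.52292, -59.17083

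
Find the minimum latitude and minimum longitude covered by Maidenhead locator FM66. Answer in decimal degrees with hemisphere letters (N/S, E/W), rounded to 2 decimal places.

Field F=5, M=12: +5·20° lon, +12·10° lat → SW at lon -80°, lat 30°.
Square 6, 6: +6·2° lon, +6·1° lat → SW at lon -68°, lat 36°.
latitude 36.00° N, longitude 68.00° W.

36.00° N, 68.00° W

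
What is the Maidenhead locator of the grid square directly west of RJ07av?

QJ97xv

Longitude subsquare a = 0; −1 → -1, wraps to 23 = x, carry into square.
Longitude square 0; −1 → -1, wraps to 9, carry into field.
Longitude field R = 17; −1 → 16 = Q.
The latitude characters are unchanged.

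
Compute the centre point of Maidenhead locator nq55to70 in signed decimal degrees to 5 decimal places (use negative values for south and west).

75.58542, 91.64583

Field N=13, Q=16: +13·20° lon, +16·10° lat → SW at lon 80°, lat 70°.
Square 5, 5: +5·2° lon, +5·1° lat → SW at lon 90°, lat 75°.
Subsquare t=19, o=14: +19·0.0833333° lon, +14·0.0416667° lat → SW at lon 91.5833°, lat 75.5833°.
Extended square 7, 0: +7·0.00833333° lon, +0·0.00416667° lat → SW at lon 91.6417°, lat 75.5833°.
Cell spans 0.00833333° lon × 0.00416667° lat. Centre is SW corner plus half of each.
latitude 75.58542, longitude 91.64583.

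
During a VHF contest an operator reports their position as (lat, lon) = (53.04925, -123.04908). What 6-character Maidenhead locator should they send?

CO83lb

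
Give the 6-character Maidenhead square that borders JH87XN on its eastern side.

JH97an

Longitude subsquare x = 23; +1 → 24, wraps to 0 = a, carry into square.
Longitude square 8; +1 → 9.
The latitude characters are unchanged.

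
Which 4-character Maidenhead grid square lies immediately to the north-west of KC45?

KC36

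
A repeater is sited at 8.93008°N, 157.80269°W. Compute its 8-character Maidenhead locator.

BJ18cw33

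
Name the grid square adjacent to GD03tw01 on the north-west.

GD03sw92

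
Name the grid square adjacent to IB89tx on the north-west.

IC80sa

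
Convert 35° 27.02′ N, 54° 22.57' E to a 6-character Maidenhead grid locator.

LM75ek

Shift to the Maidenhead origin (180°W, 90°S): lon 234.3762, lat 125.4503.
Field (20°×10°, letters A–R): lon ⌊234.3762/20⌋ = 11 → L; lat ⌊125.4503/10⌋ = 12 → M.
Square (2°×1°, digits 0–9): lon ⌊14.3762/2⌋ = 7; lat ⌊5.4503/1⌋ = 5.
Subsquare (5′×2.5′, letters a–x): lon ⌊0.3762/0.0833333⌋ = 4 → e; lat ⌊0.4503/0.0416667⌋ = 10 → k.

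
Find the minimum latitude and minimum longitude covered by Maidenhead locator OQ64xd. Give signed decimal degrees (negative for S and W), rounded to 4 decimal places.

74.1250, 113.9167

Field O=14, Q=16: +14·20° lon, +16·10° lat → SW at lon 100°, lat 70°.
Square 6, 4: +6·2° lon, +4·1° lat → SW at lon 112°, lat 74°.
Subsquare x=23, d=3: +23·0.0833333° lon, +3·0.0416667° lat → SW at lon 113.917°, lat 74.125°.
latitude 74.1250, longitude 113.9167.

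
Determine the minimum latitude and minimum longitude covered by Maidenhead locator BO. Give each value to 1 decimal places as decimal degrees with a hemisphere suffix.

50.0° N, 160.0° W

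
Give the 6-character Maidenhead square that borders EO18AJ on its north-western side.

Longitude subsquare a = 0; −1 → -1, wraps to 23 = x, carry into square.
Longitude square 1; −1 → 0.
Latitude subsquare j = 9; +1 → 10 = k.

EO08xk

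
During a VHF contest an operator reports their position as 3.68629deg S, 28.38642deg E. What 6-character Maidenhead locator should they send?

KI46eh

Offset from 180°W / 90°S: lon 208.3864°, lat 86.3137°.
Field: lon ⌊208.3864/20⌋ = 10 → K; lat ⌊86.3137/10⌋ = 8 → I.
Square: lon ⌊8.3864/2⌋ = 4; lat ⌊6.3137/1⌋ = 6.
Subsquare: lon ⌊0.3864/0.0833333⌋ = 4 → e; lat ⌊0.3137/0.0416667⌋ = 7 → h.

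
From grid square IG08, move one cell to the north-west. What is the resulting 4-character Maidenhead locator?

HG99

Longitude square 0; −1 → -1, wraps to 9, carry into field.
Longitude field I = 8; −1 → 7 = H.
Latitude square 8; +1 → 9.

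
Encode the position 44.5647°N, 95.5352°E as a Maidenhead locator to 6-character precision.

NN74sn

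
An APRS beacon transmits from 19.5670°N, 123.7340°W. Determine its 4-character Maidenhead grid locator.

CK89

Add 180° to longitude and 90° to latitude: 56.27, 109.57.
Field: 56.27/20 → 2 → C, 109.57/10 → 10 → K; chars CK.
Square: 16.27/2 → 8, 9.57/1 → 9; chars 89.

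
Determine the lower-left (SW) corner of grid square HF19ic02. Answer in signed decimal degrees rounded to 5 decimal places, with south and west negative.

Field H=7, F=5: +7·20° lon, +5·10° lat → SW at lon -40°, lat -40°.
Square 1, 9: +1·2° lon, +9·1° lat → SW at lon -38°, lat -31°.
Subsquare i=8, c=2: +8·0.0833333° lon, +2·0.0416667° lat → SW at lon -37.3333°, lat -30.9167°.
Extended square 0, 2: +0·0.00833333° lon, +2·0.00416667° lat → SW at lon -37.3333°, lat -30.9083°.
latitude -30.90833, longitude -37.33333.

-30.90833, -37.33333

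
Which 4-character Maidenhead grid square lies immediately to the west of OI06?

NI96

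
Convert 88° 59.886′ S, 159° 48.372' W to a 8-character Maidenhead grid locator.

BA01ca30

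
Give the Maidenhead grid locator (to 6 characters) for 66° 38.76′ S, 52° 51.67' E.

Shift to the Maidenhead origin (180°W, 90°S): lon 232.8612, lat 23.3540.
Field: 232.8612/20 → 11 → L, 23.3540/10 → 2 → C; chars LC.
Square: 12.8612/2 → 6, 3.3540/1 → 3; chars 63.
Subsquare: 0.8612/0.0833333 → 10 → k, 0.3540/0.0416667 → 8 → i; chars ki.

LC63ki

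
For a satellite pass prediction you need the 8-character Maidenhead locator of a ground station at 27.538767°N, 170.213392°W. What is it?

Offset from 180°W / 90°S: lon 9.78661°, lat 117.53877°.
Field: 9.78661/20 → 0 → A, 117.53877/10 → 11 → L; chars AL.
Square: 9.78661/2 → 4, 7.53877/1 → 7; chars 47.
Subsquare: 1.78661/0.0833333 → 21 → v, 0.53877/0.0416667 → 12 → m; chars vm.
Extended square: 0.03661/0.00833333 → 4, 0.03877/0.00416667 → 9; chars 49.

AL47vm49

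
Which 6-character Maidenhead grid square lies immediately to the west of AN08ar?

Longitude subsquare a = 0; −1 → -1, wraps to 23 = x, carry into square.
Longitude square 0; −1 → -1, wraps to 9, carry into field.
Longitude field A = 0; −1 → -1, wraps to 17 = R, wrapping around the antimeridian.
The latitude characters are unchanged.

RN98xr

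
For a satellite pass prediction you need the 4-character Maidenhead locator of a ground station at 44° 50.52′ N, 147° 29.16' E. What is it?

QN34

Add 180° to longitude and 90° to latitude: 327.49, 134.84.
Field (20°×10°, letters A–R): lon ⌊327.49/20⌋ = 16 → Q; lat ⌊134.84/10⌋ = 13 → N.
Square (2°×1°, digits 0–9): lon ⌊7.49/2⌋ = 3; lat ⌊4.84/1⌋ = 4.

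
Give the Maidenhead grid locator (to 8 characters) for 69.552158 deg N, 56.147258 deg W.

GP19wn22

Offset from 180°W / 90°S: lon 123.85274°, lat 159.55216°.
Field: 123.85274/20 → 6 → G, 159.55216/10 → 15 → P; chars GP.
Square: 3.85274/2 → 1, 9.55216/1 → 9; chars 19.
Subsquare: 1.85274/0.0833333 → 22 → w, 0.55216/0.0416667 → 13 → n; chars wn.
Extended square: 0.01941/0.00833333 → 2, 0.01049/0.00416667 → 2; chars 22.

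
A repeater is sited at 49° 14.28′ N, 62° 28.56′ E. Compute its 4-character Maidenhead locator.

MN19

Shift to the Maidenhead origin (180°W, 90°S): lon 242.48, lat 139.24.
Field (20°×10°, letters A–R): lon ⌊242.48/20⌋ = 12 → M; lat ⌊139.24/10⌋ = 13 → N.
Square (2°×1°, digits 0–9): lon ⌊2.48/2⌋ = 1; lat ⌊9.24/1⌋ = 9.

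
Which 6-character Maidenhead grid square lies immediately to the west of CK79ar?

CK69xr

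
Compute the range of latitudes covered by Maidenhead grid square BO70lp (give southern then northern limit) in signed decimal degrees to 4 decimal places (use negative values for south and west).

50.6250, 50.6667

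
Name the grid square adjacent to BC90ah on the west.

Longitude subsquare a = 0; −1 → -1, wraps to 23 = x, carry into square.
Longitude square 9; −1 → 8.
The latitude characters are unchanged.

BC80xh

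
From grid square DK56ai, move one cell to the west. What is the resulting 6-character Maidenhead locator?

Longitude subsquare a = 0; −1 → -1, wraps to 23 = x, carry into square.
Longitude square 5; −1 → 4.
The latitude characters are unchanged.

DK46xi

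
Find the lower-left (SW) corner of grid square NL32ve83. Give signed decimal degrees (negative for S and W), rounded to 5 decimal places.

Field N=13, L=11: +13·20° lon, +11·10° lat → SW at lon 80°, lat 20°.
Square 3, 2: +3·2° lon, +2·1° lat → SW at lon 86°, lat 22°.
Subsquare v=21, e=4: +21·0.0833333° lon, +4·0.0416667° lat → SW at lon 87.75°, lat 22.1667°.
Extended square 8, 3: +8·0.00833333° lon, +3·0.00416667° lat → SW at lon 87.8167°, lat 22.1792°.
latitude 22.17917, longitude 87.81667.

22.17917, 87.81667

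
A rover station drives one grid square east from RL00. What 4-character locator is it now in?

RL10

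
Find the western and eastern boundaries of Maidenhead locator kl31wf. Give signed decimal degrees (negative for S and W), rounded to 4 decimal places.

Field K=10, L=11: +10·20° lon, +11·10° lat → SW at lon 20°, lat 20°.
Square 3, 1: +3·2° lon, +1·1° lat → SW at lon 26°, lat 21°.
Subsquare w=22, f=5: +22·0.0833333° lon, +5·0.0416667° lat → SW at lon 27.8333°, lat 21.2083°.
Cell spans 0.0833333° lon × 0.0416667° lat.
west 27.8333, east 27.9167.

27.8333, 27.9167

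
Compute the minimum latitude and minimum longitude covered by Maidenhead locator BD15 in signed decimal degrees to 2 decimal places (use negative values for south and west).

Field B=1, D=3: +1·20° lon, +3·10° lat → SW at lon -160°, lat -60°.
Square 1, 5: +1·2° lon, +5·1° lat → SW at lon -158°, lat -55°.
latitude -55.00, longitude -158.00.

-55.00, -158.00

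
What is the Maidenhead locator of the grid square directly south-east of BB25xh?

Longitude subsquare x = 23; +1 → 24, wraps to 0 = a, carry into square.
Longitude square 2; +1 → 3.
Latitude subsquare h = 7; −1 → 6 = g.

BB35ag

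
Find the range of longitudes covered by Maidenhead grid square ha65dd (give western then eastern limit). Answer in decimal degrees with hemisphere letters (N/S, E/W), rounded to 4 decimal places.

27.7500° W, 27.6667° W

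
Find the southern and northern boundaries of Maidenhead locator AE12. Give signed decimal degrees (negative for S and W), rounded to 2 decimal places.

Field A=0, E=4: +0·20° lon, +4·10° lat → SW at lon -180°, lat -50°.
Square 1, 2: +1·2° lon, +2·1° lat → SW at lon -178°, lat -48°.
Cell spans 2° lon × 1° lat.
south -48.00, north -47.00.

-48.00, -47.00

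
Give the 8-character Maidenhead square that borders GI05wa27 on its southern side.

GI05wa26

Latitude extended square 7; −1 → 6.
The longitude characters are unchanged.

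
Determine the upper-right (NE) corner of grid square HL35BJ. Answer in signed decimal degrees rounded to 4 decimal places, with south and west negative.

Field H=7, L=11: +7·20° lon, +11·10° lat → SW at lon -40°, lat 20°.
Square 3, 5: +3·2° lon, +5·1° lat → SW at lon -34°, lat 25°.
Subsquare b=1, j=9: +1·0.0833333° lon, +9·0.0416667° lat → SW at lon -33.9167°, lat 25.375°.
Cell spans 0.0833333° lon × 0.0416667° lat. NE corner is SW corner plus one full cell.
latitude 25.4167, longitude -33.8333.

25.4167, -33.8333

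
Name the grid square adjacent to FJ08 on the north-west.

Longitude square 0; −1 → -1, wraps to 9, carry into field.
Longitude field F = 5; −1 → 4 = E.
Latitude square 8; +1 → 9.

EJ99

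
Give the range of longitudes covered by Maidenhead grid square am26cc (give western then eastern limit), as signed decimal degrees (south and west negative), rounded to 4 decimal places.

Field A=0, M=12: +0·20° lon, +12·10° lat → SW at lon -180°, lat 30°.
Square 2, 6: +2·2° lon, +6·1° lat → SW at lon -176°, lat 36°.
Subsquare c=2, c=2: +2·0.0833333° lon, +2·0.0416667° lat → SW at lon -175.833°, lat 36.0833°.
Cell spans 0.0833333° lon × 0.0416667° lat.
west -175.8333, east -175.7500.

-175.8333, -175.7500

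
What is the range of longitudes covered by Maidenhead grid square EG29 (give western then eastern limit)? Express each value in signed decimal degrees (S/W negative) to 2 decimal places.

-96.00, -94.00

Field E=4, G=6: +4·20° lon, +6·10° lat → SW at lon -100°, lat -30°.
Square 2, 9: +2·2° lon, +9·1° lat → SW at lon -96°, lat -21°.
Cell spans 2° lon × 1° lat.
west -96.00, east -94.00.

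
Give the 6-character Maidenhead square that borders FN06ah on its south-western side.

EN96xg

Longitude subsquare a = 0; −1 → -1, wraps to 23 = x, carry into square.
Longitude square 0; −1 → -1, wraps to 9, carry into field.
Longitude field F = 5; −1 → 4 = E.
Latitude subsquare h = 7; −1 → 6 = g.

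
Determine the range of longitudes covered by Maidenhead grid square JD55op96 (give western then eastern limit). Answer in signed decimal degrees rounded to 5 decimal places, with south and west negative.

Field J=9, D=3: +9·20° lon, +3·10° lat → SW at lon 0°, lat -60°.
Square 5, 5: +5·2° lon, +5·1° lat → SW at lon 10°, lat -55°.
Subsquare o=14, p=15: +14·0.0833333° lon, +15·0.0416667° lat → SW at lon 11.1667°, lat -54.375°.
Extended square 9, 6: +9·0.00833333° lon, +6·0.00416667° lat → SW at lon 11.2417°, lat -54.35°.
Cell spans 0.00833333° lon × 0.00416667° lat.
west 11.24167, east 11.25000.

11.24167, 11.25000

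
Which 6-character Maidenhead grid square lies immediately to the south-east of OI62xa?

OI71ax

Longitude subsquare x = 23; +1 → 24, wraps to 0 = a, carry into square.
Longitude square 6; +1 → 7.
Latitude subsquare a = 0; −1 → -1, wraps to 23 = x, carry into square.
Latitude square 2; −1 → 1.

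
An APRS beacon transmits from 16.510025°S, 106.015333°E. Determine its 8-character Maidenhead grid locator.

Offset from 180°W / 90°S: lon 286.01533°, lat 73.48998°.
Field (20°×10°, letters A–R): 286.01533/20 → 14 → O, 73.48998/10 → 7 → H; chars OH.
Square (2°×1°, digits 0–9): 6.01533/2 → 3, 3.48998/1 → 3; chars 33.
Subsquare (5′×2.5′, letters a–x): 0.01533/0.0833333 → 0 → a, 0.48998/0.0416667 → 11 → l; chars al.
Extended square (30″×15″, digits 0–9): 0.01533/0.00833333 → 1, 0.03164/0.00416667 → 7; chars 17.

OH33al17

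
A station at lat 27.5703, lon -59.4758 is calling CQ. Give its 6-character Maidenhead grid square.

GL07gn

Add 180° to longitude and 90° to latitude: 120.5242, 117.5703.
Field: 120.5242/20 → 6 → G, 117.5703/10 → 11 → L; chars GL.
Square: 0.5242/2 → 0, 7.5703/1 → 7; chars 07.
Subsquare: 0.5242/0.0833333 → 6 → g, 0.5703/0.0416667 → 13 → n; chars gn.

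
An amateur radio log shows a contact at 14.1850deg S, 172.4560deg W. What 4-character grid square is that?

AH35

Add 180° to longitude and 90° to latitude: 7.54, 75.81.
Field: 7.54/20 → 0 → A, 75.81/10 → 7 → H; chars AH.
Square: 7.54/2 → 3, 5.81/1 → 5; chars 35.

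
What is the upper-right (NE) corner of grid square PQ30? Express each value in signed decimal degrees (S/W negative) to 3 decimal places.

71.000, 128.000

Field P=15, Q=16: +15·20° lon, +16·10° lat → SW at lon 120°, lat 70°.
Square 3, 0: +3·2° lon, +0·1° lat → SW at lon 126°, lat 70°.
Cell spans 2° lon × 1° lat. NE corner is SW corner plus one full cell.
latitude 71.000, longitude 128.000.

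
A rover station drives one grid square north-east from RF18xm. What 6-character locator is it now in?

RF28an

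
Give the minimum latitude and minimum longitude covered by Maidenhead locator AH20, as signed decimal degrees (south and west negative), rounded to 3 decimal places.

-20.000, -176.000

Field A=0, H=7: +0·20° lon, +7·10° lat → SW at lon -180°, lat -20°.
Square 2, 0: +2·2° lon, +0·1° lat → SW at lon -176°, lat -20°.
latitude -20.000, longitude -176.000.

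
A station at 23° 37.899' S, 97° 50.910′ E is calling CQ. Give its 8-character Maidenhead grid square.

NG86wi18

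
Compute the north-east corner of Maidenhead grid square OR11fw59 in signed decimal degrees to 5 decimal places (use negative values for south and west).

Field O=14, R=17: +14·20° lon, +17·10° lat → SW at lon 100°, lat 80°.
Square 1, 1: +1·2° lon, +1·1° lat → SW at lon 102°, lat 81°.
Subsquare f=5, w=22: +5·0.0833333° lon, +22·0.0416667° lat → SW at lon 102.417°, lat 81.9167°.
Extended square 5, 9: +5·0.00833333° lon, +9·0.00416667° lat → SW at lon 102.458°, lat 81.9542°.
Cell spans 0.00833333° lon × 0.00416667° lat. NE corner is SW corner plus one full cell.
latitude 81.95833, longitude 102.46667.

81.95833, 102.46667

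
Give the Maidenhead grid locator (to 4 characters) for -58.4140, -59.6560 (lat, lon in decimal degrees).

GD01

Add 180° to longitude and 90° to latitude: 120.34, 31.59.
Field: lon ⌊120.34/20⌋ = 6 → G; lat ⌊31.59/10⌋ = 3 → D.
Square: lon ⌊0.34/2⌋ = 0; lat ⌊1.59/1⌋ = 1.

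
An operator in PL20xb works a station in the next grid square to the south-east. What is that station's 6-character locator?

PL30aa

Longitude subsquare x = 23; +1 → 24, wraps to 0 = a, carry into square.
Longitude square 2; +1 → 3.
Latitude subsquare b = 1; −1 → 0 = a.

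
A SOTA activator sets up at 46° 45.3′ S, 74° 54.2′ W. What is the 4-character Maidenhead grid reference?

Add 180° to longitude and 90° to latitude: 105.10, 43.24.
Field (20°×10°, letters A–R): lon ⌊105.10/20⌋ = 5 → F; lat ⌊43.24/10⌋ = 4 → E.
Square (2°×1°, digits 0–9): lon ⌊5.10/2⌋ = 2; lat ⌊3.24/1⌋ = 3.

FE23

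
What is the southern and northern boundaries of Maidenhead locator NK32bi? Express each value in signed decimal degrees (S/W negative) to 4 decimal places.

12.3333, 12.3750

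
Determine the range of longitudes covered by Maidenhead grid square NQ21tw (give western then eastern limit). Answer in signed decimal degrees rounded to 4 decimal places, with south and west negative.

85.5833, 85.6667

Field N=13, Q=16: +13·20° lon, +16·10° lat → SW at lon 80°, lat 70°.
Square 2, 1: +2·2° lon, +1·1° lat → SW at lon 84°, lat 71°.
Subsquare t=19, w=22: +19·0.0833333° lon, +22·0.0416667° lat → SW at lon 85.5833°, lat 71.9167°.
Cell spans 0.0833333° lon × 0.0416667° lat.
west 85.5833, east 85.6667.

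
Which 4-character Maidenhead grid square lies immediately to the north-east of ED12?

ED23

Longitude square 1; +1 → 2.
Latitude square 2; +1 → 3.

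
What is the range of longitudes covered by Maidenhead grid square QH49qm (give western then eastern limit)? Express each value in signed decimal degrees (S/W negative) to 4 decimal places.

Field Q=16, H=7: +16·20° lon, +7·10° lat → SW at lon 140°, lat -20°.
Square 4, 9: +4·2° lon, +9·1° lat → SW at lon 148°, lat -11°.
Subsquare q=16, m=12: +16·0.0833333° lon, +12·0.0416667° lat → SW at lon 149.333°, lat -10.5°.
Cell spans 0.0833333° lon × 0.0416667° lat.
west 149.3333, east 149.4167.

149.3333, 149.4167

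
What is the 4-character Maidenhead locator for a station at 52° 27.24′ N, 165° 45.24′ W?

AO72

Shift to the Maidenhead origin (180°W, 90°S): lon 14.25, lat 142.45.
Field: 14.25/20 → 0 → A, 142.45/10 → 14 → O; chars AO.
Square: 14.25/2 → 7, 2.45/1 → 2; chars 72.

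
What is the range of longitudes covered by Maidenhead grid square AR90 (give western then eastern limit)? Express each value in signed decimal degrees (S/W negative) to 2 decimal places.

-162.00, -160.00

Field A=0, R=17: +0·20° lon, +17·10° lat → SW at lon -180°, lat 80°.
Square 9, 0: +9·2° lon, +0·1° lat → SW at lon -162°, lat 80°.
Cell spans 2° lon × 1° lat.
west -162.00, east -160.00.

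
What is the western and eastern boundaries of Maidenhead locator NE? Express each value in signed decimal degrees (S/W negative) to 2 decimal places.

80.00, 100.00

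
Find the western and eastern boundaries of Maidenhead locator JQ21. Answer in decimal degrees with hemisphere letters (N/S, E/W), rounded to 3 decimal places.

4.000° E, 6.000° E

Field J=9, Q=16: +9·20° lon, +16·10° lat → SW at lon 0°, lat 70°.
Square 2, 1: +2·2° lon, +1·1° lat → SW at lon 4°, lat 71°.
Cell spans 2° lon × 1° lat.
west 4.000° E, east 6.000° E.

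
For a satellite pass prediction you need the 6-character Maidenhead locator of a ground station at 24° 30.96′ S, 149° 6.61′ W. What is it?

Offset from 180°W / 90°S: lon 30.8898°, lat 65.4840°.
Field: 30.8898/20 → 1 → B, 65.4840/10 → 6 → G; chars BG.
Square: 10.8898/2 → 5, 5.4840/1 → 5; chars 55.
Subsquare: 0.8898/0.0833333 → 10 → k, 0.4840/0.0416667 → 11 → l; chars kl.

BG55kl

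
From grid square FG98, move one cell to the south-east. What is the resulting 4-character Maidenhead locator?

GG07

Longitude square 9; +1 → 10, wraps to 0, carry into field.
Longitude field F = 5; +1 → 6 = G.
Latitude square 8; −1 → 7.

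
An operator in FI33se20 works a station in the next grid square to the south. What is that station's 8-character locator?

FI33sd29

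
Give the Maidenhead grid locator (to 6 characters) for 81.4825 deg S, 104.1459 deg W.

Add 180° to longitude and 90° to latitude: 75.8541, 8.5175.
Field: 75.8541/20 → 3 → D, 8.5175/10 → 0 → A; chars DA.
Square: 15.8541/2 → 7, 8.5175/1 → 8; chars 78.
Subsquare: 1.8541/0.0833333 → 22 → w, 0.5175/0.0416667 → 12 → m; chars wm.

DA78wm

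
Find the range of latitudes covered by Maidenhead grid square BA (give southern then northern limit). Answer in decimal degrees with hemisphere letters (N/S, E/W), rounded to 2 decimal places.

Field B=1, A=0: +1·20° lon, +0·10° lat → SW at lon -160°, lat -90°.
Cell spans 20° lon × 10° lat.
south 90.00° S, north 80.00° S.

90.00° S, 80.00° S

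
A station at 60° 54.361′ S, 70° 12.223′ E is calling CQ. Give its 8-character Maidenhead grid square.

MC59cc42

Shift to the Maidenhead origin (180°W, 90°S): lon 250.20372, lat 29.09398.
Field: lon ⌊250.20372/20⌋ = 12 → M; lat ⌊29.09398/10⌋ = 2 → C.
Square: lon ⌊10.20372/2⌋ = 5; lat ⌊9.09398/1⌋ = 9.
Subsquare: lon ⌊0.20372/0.0833333⌋ = 2 → c; lat ⌊0.09398/0.0416667⌋ = 2 → c.
Extended square: lon ⌊0.03705/0.00833333⌋ = 4; lat ⌊0.01065/0.00416667⌋ = 2.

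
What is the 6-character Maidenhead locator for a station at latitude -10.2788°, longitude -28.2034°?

Add 180° to longitude and 90° to latitude: 151.7966, 79.7212.
Field: lon ⌊151.7966/20⌋ = 7 → H; lat ⌊79.7212/10⌋ = 7 → H.
Square: lon ⌊11.7966/2⌋ = 5; lat ⌊9.7212/1⌋ = 9.
Subsquare: lon ⌊1.7966/0.0833333⌋ = 21 → v; lat ⌊0.7212/0.0416667⌋ = 17 → r.

HH59vr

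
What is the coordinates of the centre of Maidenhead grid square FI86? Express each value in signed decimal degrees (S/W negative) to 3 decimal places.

-3.500, -63.000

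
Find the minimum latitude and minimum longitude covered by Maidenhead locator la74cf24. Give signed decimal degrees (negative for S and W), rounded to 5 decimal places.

-85.77500, 54.18333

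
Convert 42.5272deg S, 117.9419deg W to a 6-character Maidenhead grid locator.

DE17al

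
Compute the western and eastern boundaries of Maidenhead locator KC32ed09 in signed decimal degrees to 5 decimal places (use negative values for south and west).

Field K=10, C=2: +10·20° lon, +2·10° lat → SW at lon 20°, lat -70°.
Square 3, 2: +3·2° lon, +2·1° lat → SW at lon 26°, lat -68°.
Subsquare e=4, d=3: +4·0.0833333° lon, +3·0.0416667° lat → SW at lon 26.3333°, lat -67.875°.
Extended square 0, 9: +0·0.00833333° lon, +9·0.00416667° lat → SW at lon 26.3333°, lat -67.8375°.
Cell spans 0.00833333° lon × 0.00416667° lat.
west 26.33333, east 26.34167.

26.33333, 26.34167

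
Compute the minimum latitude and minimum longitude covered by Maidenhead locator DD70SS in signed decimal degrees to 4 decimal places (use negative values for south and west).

-59.2500, -104.5000

Field D=3, D=3: +3·20° lon, +3·10° lat → SW at lon -120°, lat -60°.
Square 7, 0: +7·2° lon, +0·1° lat → SW at lon -106°, lat -60°.
Subsquare s=18, s=18: +18·0.0833333° lon, +18·0.0416667° lat → SW at lon -104.5°, lat -59.25°.
latitude -59.2500, longitude -104.5000.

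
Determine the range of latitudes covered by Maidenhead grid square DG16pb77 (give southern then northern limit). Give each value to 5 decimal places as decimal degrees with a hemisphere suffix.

23.92917° S, 23.92500° S

Field D=3, G=6: +3·20° lon, +6·10° lat → SW at lon -120°, lat -30°.
Square 1, 6: +1·2° lon, +6·1° lat → SW at lon -118°, lat -24°.
Subsquare p=15, b=1: +15·0.0833333° lon, +1·0.0416667° lat → SW at lon -116.75°, lat -23.9583°.
Extended square 7, 7: +7·0.00833333° lon, +7·0.00416667° lat → SW at lon -116.692°, lat -23.9292°.
Cell spans 0.00833333° lon × 0.00416667° lat.
south 23.92917° S, north 23.92500° S.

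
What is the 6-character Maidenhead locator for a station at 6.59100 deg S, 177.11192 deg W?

Shift to the Maidenhead origin (180°W, 90°S): lon 2.8881, lat 83.4090.
Field: 2.8881/20 → 0 → A, 83.4090/10 → 8 → I; chars AI.
Square: 2.8881/2 → 1, 3.4090/1 → 3; chars 13.
Subsquare: 0.8881/0.0833333 → 10 → k, 0.4090/0.0416667 → 9 → j; chars kj.

AI13kj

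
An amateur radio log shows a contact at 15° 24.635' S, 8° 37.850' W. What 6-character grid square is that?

IH54qo

Offset from 180°W / 90°S: lon 171.3692°, lat 74.5894°.
Field (20°×10°, letters A–R): 171.3692/20 → 8 → I, 74.5894/10 → 7 → H; chars IH.
Square (2°×1°, digits 0–9): 11.3692/2 → 5, 4.5894/1 → 4; chars 54.
Subsquare (5′×2.5′, letters a–x): 1.3692/0.0833333 → 16 → q, 0.5894/0.0416667 → 14 → o; chars qo.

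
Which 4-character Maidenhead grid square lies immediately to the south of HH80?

HG89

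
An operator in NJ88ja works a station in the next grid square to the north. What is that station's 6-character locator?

NJ88jb

Latitude subsquare a = 0; +1 → 1 = b.
The longitude characters are unchanged.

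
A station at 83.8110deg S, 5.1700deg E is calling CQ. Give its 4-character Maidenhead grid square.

JA26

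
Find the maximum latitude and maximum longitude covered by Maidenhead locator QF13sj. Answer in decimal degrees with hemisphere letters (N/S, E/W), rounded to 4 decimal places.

Field Q=16, F=5: +16·20° lon, +5·10° lat → SW at lon 140°, lat -40°.
Square 1, 3: +1·2° lon, +3·1° lat → SW at lon 142°, lat -37°.
Subsquare s=18, j=9: +18·0.0833333° lon, +9·0.0416667° lat → SW at lon 143.5°, lat -36.625°.
Cell spans 0.0833333° lon × 0.0416667° lat. NE corner is SW corner plus one full cell.
latitude 36.5833° S, longitude 143.5833° E.

36.5833° S, 143.5833° E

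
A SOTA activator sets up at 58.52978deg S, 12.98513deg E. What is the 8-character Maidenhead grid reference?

JD61ll82

Shift to the Maidenhead origin (180°W, 90°S): lon 192.98513, lat 31.47022.
Field: lon ⌊192.98513/20⌋ = 9 → J; lat ⌊31.47022/10⌋ = 3 → D.
Square: lon ⌊12.98513/2⌋ = 6; lat ⌊1.47022/1⌋ = 1.
Subsquare: lon ⌊0.98513/0.0833333⌋ = 11 → l; lat ⌊0.47022/0.0416667⌋ = 11 → l.
Extended square: lon ⌊0.06846/0.00833333⌋ = 8; lat ⌊0.01189/0.00416667⌋ = 2.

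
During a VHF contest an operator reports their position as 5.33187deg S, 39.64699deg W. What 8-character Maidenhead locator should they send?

HI04eq20

Shift to the Maidenhead origin (180°W, 90°S): lon 140.35301, lat 84.66813.
Field (20°×10°, letters A–R): lon ⌊140.35301/20⌋ = 7 → H; lat ⌊84.66813/10⌋ = 8 → I.
Square (2°×1°, digits 0–9): lon ⌊0.35301/2⌋ = 0; lat ⌊4.66813/1⌋ = 4.
Subsquare (5′×2.5′, letters a–x): lon ⌊0.35301/0.0833333⌋ = 4 → e; lat ⌊0.66813/0.0416667⌋ = 16 → q.
Extended square (30″×15″, digits 0–9): lon ⌊0.01968/0.00833333⌋ = 2; lat ⌊0.00146/0.00416667⌋ = 0.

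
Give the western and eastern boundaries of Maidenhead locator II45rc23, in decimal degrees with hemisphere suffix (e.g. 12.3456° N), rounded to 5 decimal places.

Field I=8, I=8: +8·20° lon, +8·10° lat → SW at lon -20°, lat -10°.
Square 4, 5: +4·2° lon, +5·1° lat → SW at lon -12°, lat -5°.
Subsquare r=17, c=2: +17·0.0833333° lon, +2·0.0416667° lat → SW at lon -10.5833°, lat -4.91667°.
Extended square 2, 3: +2·0.00833333° lon, +3·0.00416667° lat → SW at lon -10.5667°, lat -4.90417°.
Cell spans 0.00833333° lon × 0.00416667° lat.
west 10.56667° W, east 10.55833° W.

10.56667° W, 10.55833° W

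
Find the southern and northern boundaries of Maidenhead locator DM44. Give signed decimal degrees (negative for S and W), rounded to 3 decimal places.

34.000, 35.000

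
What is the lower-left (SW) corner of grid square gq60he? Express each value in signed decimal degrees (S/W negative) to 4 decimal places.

Field G=6, Q=16: +6·20° lon, +16·10° lat → SW at lon -60°, lat 70°.
Square 6, 0: +6·2° lon, +0·1° lat → SW at lon -48°, lat 70°.
Subsquare h=7, e=4: +7·0.0833333° lon, +4·0.0416667° lat → SW at lon -47.4167°, lat 70.1667°.
latitude 70.1667, longitude -47.4167.

70.1667, -47.4167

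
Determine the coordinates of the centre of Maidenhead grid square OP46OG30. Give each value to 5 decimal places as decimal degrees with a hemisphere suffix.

66.25208° N, 109.19583° E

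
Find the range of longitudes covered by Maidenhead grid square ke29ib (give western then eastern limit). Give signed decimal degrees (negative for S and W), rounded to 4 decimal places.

24.6667, 24.7500

Field K=10, E=4: +10·20° lon, +4·10° lat → SW at lon 20°, lat -50°.
Square 2, 9: +2·2° lon, +9·1° lat → SW at lon 24°, lat -41°.
Subsquare i=8, b=1: +8·0.0833333° lon, +1·0.0416667° lat → SW at lon 24.6667°, lat -40.9583°.
Cell spans 0.0833333° lon × 0.0416667° lat.
west 24.6667, east 24.7500.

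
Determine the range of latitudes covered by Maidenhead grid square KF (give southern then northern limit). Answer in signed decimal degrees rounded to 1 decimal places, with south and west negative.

-40.0, -30.0

Field K=10, F=5: +10·20° lon, +5·10° lat → SW at lon 20°, lat -40°.
Cell spans 20° lon × 10° lat.
south -40.0, north -30.0.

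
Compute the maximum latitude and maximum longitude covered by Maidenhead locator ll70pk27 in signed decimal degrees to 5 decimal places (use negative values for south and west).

Field L=11, L=11: +11·20° lon, +11·10° lat → SW at lon 40°, lat 20°.
Square 7, 0: +7·2° lon, +0·1° lat → SW at lon 54°, lat 20°.
Subsquare p=15, k=10: +15·0.0833333° lon, +10·0.0416667° lat → SW at lon 55.25°, lat 20.4167°.
Extended square 2, 7: +2·0.00833333° lon, +7·0.00416667° lat → SW at lon 55.2667°, lat 20.4458°.
Cell spans 0.00833333° lon × 0.00416667° lat. NE corner is SW corner plus one full cell.
latitude 20.45000, longitude 55.27500.

20.45000, 55.27500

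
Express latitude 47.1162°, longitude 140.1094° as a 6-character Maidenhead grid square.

Offset from 180°W / 90°S: lon 320.1094°, lat 137.1162°.
Field: lon ⌊320.1094/20⌋ = 16 → Q; lat ⌊137.1162/10⌋ = 13 → N.
Square: lon ⌊0.1094/2⌋ = 0; lat ⌊7.1162/1⌋ = 7.
Subsquare: lon ⌊0.1094/0.0833333⌋ = 1 → b; lat ⌊0.1162/0.0416667⌋ = 2 → c.

QN07bc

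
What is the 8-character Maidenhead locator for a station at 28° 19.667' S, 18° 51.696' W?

Offset from 180°W / 90°S: lon 161.13840°, lat 61.67222°.
Field: 161.13840/20 → 8 → I, 61.67222/10 → 6 → G; chars IG.
Square: 1.13840/2 → 0, 1.67222/1 → 1; chars 01.
Subsquare: 1.13840/0.0833333 → 13 → n, 0.67222/0.0416667 → 16 → q; chars nq.
Extended square: 0.05507/0.00833333 → 6, 0.00555/0.00416667 → 1; chars 61.

IG01nq61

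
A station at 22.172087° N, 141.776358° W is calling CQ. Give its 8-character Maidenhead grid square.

Add 180° to longitude and 90° to latitude: 38.22364, 112.17209.
Field: 38.22364/20 → 1 → B, 112.17209/10 → 11 → L; chars BL.
Square: 18.22364/2 → 9, 2.17209/1 → 2; chars 92.
Subsquare: 0.22364/0.0833333 → 2 → c, 0.17209/0.0416667 → 4 → e; chars ce.
Extended square: 0.05698/0.00833333 → 6, 0.00542/0.00416667 → 1; chars 61.

BL92ce61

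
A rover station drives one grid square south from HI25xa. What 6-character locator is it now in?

HI24xx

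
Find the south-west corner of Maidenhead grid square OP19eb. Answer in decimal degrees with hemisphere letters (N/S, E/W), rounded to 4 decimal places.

Field O=14, P=15: +14·20° lon, +15·10° lat → SW at lon 100°, lat 60°.
Square 1, 9: +1·2° lon, +9·1° lat → SW at lon 102°, lat 69°.
Subsquare e=4, b=1: +4·0.0833333° lon, +1·0.0416667° lat → SW at lon 102.333°, lat 69.0417°.
latitude 69.0417° N, longitude 102.3333° E.

69.0417° N, 102.3333° E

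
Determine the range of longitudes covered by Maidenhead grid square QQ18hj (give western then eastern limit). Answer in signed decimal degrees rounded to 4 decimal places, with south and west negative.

142.5833, 142.6667

Field Q=16, Q=16: +16·20° lon, +16·10° lat → SW at lon 140°, lat 70°.
Square 1, 8: +1·2° lon, +8·1° lat → SW at lon 142°, lat 78°.
Subsquare h=7, j=9: +7·0.0833333° lon, +9·0.0416667° lat → SW at lon 142.583°, lat 78.375°.
Cell spans 0.0833333° lon × 0.0416667° lat.
west 142.5833, east 142.6667.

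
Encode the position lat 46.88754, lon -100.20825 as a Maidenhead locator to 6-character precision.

Add 180° to longitude and 90° to latitude: 79.7917, 136.8875.
Field: 79.7917/20 → 3 → D, 136.8875/10 → 13 → N; chars DN.
Square: 19.7917/2 → 9, 6.8875/1 → 6; chars 96.
Subsquare: 1.7917/0.0833333 → 21 → v, 0.8875/0.0416667 → 21 → v; chars vv.

DN96vv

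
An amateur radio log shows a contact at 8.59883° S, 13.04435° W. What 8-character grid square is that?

II31lj46

Shift to the Maidenhead origin (180°W, 90°S): lon 166.95565, lat 81.40117.
Field (20°×10°, letters A–R): lon ⌊166.95565/20⌋ = 8 → I; lat ⌊81.40117/10⌋ = 8 → I.
Square (2°×1°, digits 0–9): lon ⌊6.95565/2⌋ = 3; lat ⌊1.40117/1⌋ = 1.
Subsquare (5′×2.5′, letters a–x): lon ⌊0.95565/0.0833333⌋ = 11 → l; lat ⌊0.40117/0.0416667⌋ = 9 → j.
Extended square (30″×15″, digits 0–9): lon ⌊0.03898/0.00833333⌋ = 4; lat ⌊0.02617/0.00416667⌋ = 6.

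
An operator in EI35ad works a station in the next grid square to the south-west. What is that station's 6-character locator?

EI25xc

Longitude subsquare a = 0; −1 → -1, wraps to 23 = x, carry into square.
Longitude square 3; −1 → 2.
Latitude subsquare d = 3; −1 → 2 = c.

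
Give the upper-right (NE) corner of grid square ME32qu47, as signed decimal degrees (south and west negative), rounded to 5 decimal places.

Field M=12, E=4: +12·20° lon, +4·10° lat → SW at lon 60°, lat -50°.
Square 3, 2: +3·2° lon, +2·1° lat → SW at lon 66°, lat -48°.
Subsquare q=16, u=20: +16·0.0833333° lon, +20·0.0416667° lat → SW at lon 67.3333°, lat -47.1667°.
Extended square 4, 7: +4·0.00833333° lon, +7·0.00416667° lat → SW at lon 67.3667°, lat -47.1375°.
Cell spans 0.00833333° lon × 0.00416667° lat. NE corner is SW corner plus one full cell.
latitude -47.13333, longitude 67.37500.

-47.13333, 67.37500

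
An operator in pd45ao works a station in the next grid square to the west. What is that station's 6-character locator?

PD35xo

Longitude subsquare a = 0; −1 → -1, wraps to 23 = x, carry into square.
Longitude square 4; −1 → 3.
The latitude characters are unchanged.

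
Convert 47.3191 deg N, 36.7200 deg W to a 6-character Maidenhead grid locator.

HN17ph

Add 180° to longitude and 90° to latitude: 143.2800, 137.3191.
Field: 143.2800/20 → 7 → H, 137.3191/10 → 13 → N; chars HN.
Square: 3.2800/2 → 1, 7.3191/1 → 7; chars 17.
Subsquare: 1.2800/0.0833333 → 15 → p, 0.3191/0.0416667 → 7 → h; chars ph.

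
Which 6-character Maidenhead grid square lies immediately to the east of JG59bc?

JG59cc

Longitude subsquare b = 1; +1 → 2 = c.
The latitude characters are unchanged.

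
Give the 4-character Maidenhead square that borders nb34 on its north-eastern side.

Longitude square 3; +1 → 4.
Latitude square 4; +1 → 5.

NB45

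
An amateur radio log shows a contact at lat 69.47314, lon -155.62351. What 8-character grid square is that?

BP29el53

Offset from 180°W / 90°S: lon 24.37649°, lat 159.47314°.
Field: lon ⌊24.37649/20⌋ = 1 → B; lat ⌊159.47314/10⌋ = 15 → P.
Square: lon ⌊4.37649/2⌋ = 2; lat ⌊9.47314/1⌋ = 9.
Subsquare: lon ⌊0.37649/0.0833333⌋ = 4 → e; lat ⌊0.47314/0.0416667⌋ = 11 → l.
Extended square: lon ⌊0.04316/0.00833333⌋ = 5; lat ⌊0.01481/0.00416667⌋ = 3.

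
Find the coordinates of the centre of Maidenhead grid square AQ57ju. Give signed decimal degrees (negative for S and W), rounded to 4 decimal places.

77.8542, -169.2083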